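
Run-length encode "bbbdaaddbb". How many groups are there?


Input: bbbdaaddbb
Scanning for consecutive runs:
  Group 1: 'b' x 3 (positions 0-2)
  Group 2: 'd' x 1 (positions 3-3)
  Group 3: 'a' x 2 (positions 4-5)
  Group 4: 'd' x 2 (positions 6-7)
  Group 5: 'b' x 2 (positions 8-9)
Total groups: 5

5


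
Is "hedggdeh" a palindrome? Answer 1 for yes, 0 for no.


Input: hedggdeh
Reversed: hedggdeh
  Compare pos 0 ('h') with pos 7 ('h'): match
  Compare pos 1 ('e') with pos 6 ('e'): match
  Compare pos 2 ('d') with pos 5 ('d'): match
  Compare pos 3 ('g') with pos 4 ('g'): match
Result: palindrome

1


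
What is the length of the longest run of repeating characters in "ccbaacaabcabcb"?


Input: "ccbaacaabcabcb"
Scanning for longest run:
  Position 1 ('c'): continues run of 'c', length=2
  Position 2 ('b'): new char, reset run to 1
  Position 3 ('a'): new char, reset run to 1
  Position 4 ('a'): continues run of 'a', length=2
  Position 5 ('c'): new char, reset run to 1
  Position 6 ('a'): new char, reset run to 1
  Position 7 ('a'): continues run of 'a', length=2
  Position 8 ('b'): new char, reset run to 1
  Position 9 ('c'): new char, reset run to 1
  Position 10 ('a'): new char, reset run to 1
  Position 11 ('b'): new char, reset run to 1
  Position 12 ('c'): new char, reset run to 1
  Position 13 ('b'): new char, reset run to 1
Longest run: 'c' with length 2

2


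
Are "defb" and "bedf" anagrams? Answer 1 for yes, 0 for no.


Strings: "defb", "bedf"
Sorted first:  bdef
Sorted second: bdef
Sorted forms match => anagrams

1


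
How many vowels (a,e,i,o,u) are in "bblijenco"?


Input: bblijenco
Checking each character:
  'b' at position 0: consonant
  'b' at position 1: consonant
  'l' at position 2: consonant
  'i' at position 3: vowel (running total: 1)
  'j' at position 4: consonant
  'e' at position 5: vowel (running total: 2)
  'n' at position 6: consonant
  'c' at position 7: consonant
  'o' at position 8: vowel (running total: 3)
Total vowels: 3

3


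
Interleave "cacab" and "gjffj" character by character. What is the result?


Interleaving "cacab" and "gjffj":
  Position 0: 'c' from first, 'g' from second => "cg"
  Position 1: 'a' from first, 'j' from second => "aj"
  Position 2: 'c' from first, 'f' from second => "cf"
  Position 3: 'a' from first, 'f' from second => "af"
  Position 4: 'b' from first, 'j' from second => "bj"
Result: cgajcfafbj

cgajcfafbj


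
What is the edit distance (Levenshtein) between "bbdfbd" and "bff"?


Computing edit distance: "bbdfbd" -> "bff"
DP table:
           b    f    f
      0    1    2    3
  b   1    0    1    2
  b   2    1    1    2
  d   3    2    2    2
  f   4    3    2    2
  b   5    4    3    3
  d   6    5    4    4
Edit distance = dp[6][3] = 4

4


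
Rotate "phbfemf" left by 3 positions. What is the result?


Input: "phbfemf", rotate left by 3
First 3 characters: "phb"
Remaining characters: "femf"
Concatenate remaining + first: "femf" + "phb" = "femfphb"

femfphb


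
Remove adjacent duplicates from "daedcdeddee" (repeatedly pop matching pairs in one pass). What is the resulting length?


Input: daedcdeddee
Stack-based adjacent duplicate removal:
  Read 'd': push. Stack: d
  Read 'a': push. Stack: da
  Read 'e': push. Stack: dae
  Read 'd': push. Stack: daed
  Read 'c': push. Stack: daedc
  Read 'd': push. Stack: daedcd
  Read 'e': push. Stack: daedcde
  Read 'd': push. Stack: daedcded
  Read 'd': matches stack top 'd' => pop. Stack: daedcde
  Read 'e': matches stack top 'e' => pop. Stack: daedcd
  Read 'e': push. Stack: daedcde
Final stack: "daedcde" (length 7)

7


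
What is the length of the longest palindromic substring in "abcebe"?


Input: "abcebe"
Checking substrings for palindromes:
  [3:6] "ebe" (len 3) => palindrome
Longest palindromic substring: "ebe" with length 3

3


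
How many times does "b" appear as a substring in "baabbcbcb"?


Searching for "b" in "baabbcbcb"
Scanning each position:
  Position 0: "b" => MATCH
  Position 1: "a" => no
  Position 2: "a" => no
  Position 3: "b" => MATCH
  Position 4: "b" => MATCH
  Position 5: "c" => no
  Position 6: "b" => MATCH
  Position 7: "c" => no
  Position 8: "b" => MATCH
Total occurrences: 5

5


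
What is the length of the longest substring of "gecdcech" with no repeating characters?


Input: "gecdcech"
Sliding window (track last position of each char):
  Position 0 ('g'): window [0,0] length 1 -- new best
  Position 1 ('e'): window [0,1] length 2 -- new best
  Position 2 ('c'): window [0,2] length 3 -- new best
  Position 3 ('d'): window [0,3] length 4 -- new best
  Position 4 ('c'): repeat (last at 2), move window start to 3
  Position 4 ('c'): window [3,4] length 2
  Position 5 ('e'): window [3,5] length 3
  Position 6 ('c'): repeat (last at 4), move window start to 5
  Position 6 ('c'): window [5,6] length 2
  Position 7 ('h'): window [5,7] length 3
Longest substring with no repeats: "gecd" with length 4

4


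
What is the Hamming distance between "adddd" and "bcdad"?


Comparing "adddd" and "bcdad" position by position:
  Position 0: 'a' vs 'b' => differ
  Position 1: 'd' vs 'c' => differ
  Position 2: 'd' vs 'd' => same
  Position 3: 'd' vs 'a' => differ
  Position 4: 'd' vs 'd' => same
Total differences (Hamming distance): 3

3


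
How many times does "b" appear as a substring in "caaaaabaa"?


Searching for "b" in "caaaaabaa"
Scanning each position:
  Position 0: "c" => no
  Position 1: "a" => no
  Position 2: "a" => no
  Position 3: "a" => no
  Position 4: "a" => no
  Position 5: "a" => no
  Position 6: "b" => MATCH
  Position 7: "a" => no
  Position 8: "a" => no
Total occurrences: 1

1


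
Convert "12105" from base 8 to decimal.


Input: "12105" in base 8
Positional expansion:
  Digit '1' (value 1) x 8^4 = 4096
  Digit '2' (value 2) x 8^3 = 1024
  Digit '1' (value 1) x 8^2 = 64
  Digit '0' (value 0) x 8^1 = 0
  Digit '5' (value 5) x 8^0 = 5
Sum = 5189

5189


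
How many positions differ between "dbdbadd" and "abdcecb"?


Comparing "dbdbadd" and "abdcecb" position by position:
  Position 0: 'd' vs 'a' => DIFFER
  Position 1: 'b' vs 'b' => same
  Position 2: 'd' vs 'd' => same
  Position 3: 'b' vs 'c' => DIFFER
  Position 4: 'a' vs 'e' => DIFFER
  Position 5: 'd' vs 'c' => DIFFER
  Position 6: 'd' vs 'b' => DIFFER
Positions that differ: 5

5


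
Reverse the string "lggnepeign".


Input: lggnepeign
Reading characters right to left:
  Position 9: 'n'
  Position 8: 'g'
  Position 7: 'i'
  Position 6: 'e'
  Position 5: 'p'
  Position 4: 'e'
  Position 3: 'n'
  Position 2: 'g'
  Position 1: 'g'
  Position 0: 'l'
Reversed: ngiepenggl

ngiepenggl


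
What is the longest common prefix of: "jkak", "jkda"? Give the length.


Words: jkak, jkda
  Position 0: all 'j' => match
  Position 1: all 'k' => match
  Position 2: ('a', 'd') => mismatch, stop
LCP = "jk" (length 2)

2


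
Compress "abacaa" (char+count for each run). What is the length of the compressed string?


Input: abacaa
Runs:
  'a' x 1 => "a1"
  'b' x 1 => "b1"
  'a' x 1 => "a1"
  'c' x 1 => "c1"
  'a' x 2 => "a2"
Compressed: "a1b1a1c1a2"
Compressed length: 10

10


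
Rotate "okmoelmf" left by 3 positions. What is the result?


Input: "okmoelmf", rotate left by 3
First 3 characters: "okm"
Remaining characters: "oelmf"
Concatenate remaining + first: "oelmf" + "okm" = "oelmfokm"

oelmfokm


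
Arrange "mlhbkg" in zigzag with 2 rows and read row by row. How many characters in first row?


Zigzag "mlhbkg" into 2 rows:
Placing characters:
  'm' => row 0
  'l' => row 1
  'h' => row 0
  'b' => row 1
  'k' => row 0
  'g' => row 1
Rows:
  Row 0: "mhk"
  Row 1: "lbg"
First row length: 3

3


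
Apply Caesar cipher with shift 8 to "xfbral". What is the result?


Caesar cipher: shift "xfbral" by 8
  'x' (pos 23) + 8 = pos 5 = 'f'
  'f' (pos 5) + 8 = pos 13 = 'n'
  'b' (pos 1) + 8 = pos 9 = 'j'
  'r' (pos 17) + 8 = pos 25 = 'z'
  'a' (pos 0) + 8 = pos 8 = 'i'
  'l' (pos 11) + 8 = pos 19 = 't'
Result: fnjzit

fnjzit


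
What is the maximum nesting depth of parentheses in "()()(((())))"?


Input: "()()(((())))"
Tracking depth:
  Position 0 '(': depth becomes 1
  Position 1 ')': depth becomes 0
  Position 2 '(': depth becomes 1
  Position 3 ')': depth becomes 0
  Position 4 '(': depth becomes 1
  Position 5 '(': depth becomes 2
  Position 6 '(': depth becomes 3
  Position 7 '(': depth becomes 4
  Position 8 ')': depth becomes 3
  Position 9 ')': depth becomes 2
  Position 10 ')': depth becomes 1
  Position 11 ')': depth becomes 0
Maximum depth reached: 4

4


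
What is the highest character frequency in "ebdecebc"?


Input: ebdecebc
Character counts:
  'b': 2
  'c': 2
  'd': 1
  'e': 3
Maximum frequency: 3

3


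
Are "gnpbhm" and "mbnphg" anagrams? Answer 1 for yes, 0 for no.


Strings: "gnpbhm", "mbnphg"
Sorted first:  bghmnp
Sorted second: bghmnp
Sorted forms match => anagrams

1


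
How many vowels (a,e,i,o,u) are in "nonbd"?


Input: nonbd
Checking each character:
  'n' at position 0: consonant
  'o' at position 1: vowel (running total: 1)
  'n' at position 2: consonant
  'b' at position 3: consonant
  'd' at position 4: consonant
Total vowels: 1

1


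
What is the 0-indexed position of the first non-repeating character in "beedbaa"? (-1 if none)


Input: beedbaa
Character frequencies:
  'a': 2
  'b': 2
  'd': 1
  'e': 2
Scanning left to right for freq == 1:
  Position 0 ('b'): freq=2, skip
  Position 1 ('e'): freq=2, skip
  Position 2 ('e'): freq=2, skip
  Position 3 ('d'): unique! => answer = 3

3


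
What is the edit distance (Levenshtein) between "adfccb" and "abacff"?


Computing edit distance: "adfccb" -> "abacff"
DP table:
           a    b    a    c    f    f
      0    1    2    3    4    5    6
  a   1    0    1    2    3    4    5
  d   2    1    1    2    3    4    5
  f   3    2    2    2    3    3    4
  c   4    3    3    3    2    3    4
  c   5    4    4    4    3    3    4
  b   6    5    4    5    4    4    4
Edit distance = dp[6][6] = 4

4


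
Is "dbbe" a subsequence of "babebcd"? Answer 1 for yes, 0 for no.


Check if "dbbe" is a subsequence of "babebcd"
Greedy scan:
  Position 0 ('b'): no match needed
  Position 1 ('a'): no match needed
  Position 2 ('b'): no match needed
  Position 3 ('e'): no match needed
  Position 4 ('b'): no match needed
  Position 5 ('c'): no match needed
  Position 6 ('d'): matches sub[0] = 'd'
Only matched 1/4 characters => not a subsequence

0


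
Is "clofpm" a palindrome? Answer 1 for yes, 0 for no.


Input: clofpm
Reversed: mpfolc
  Compare pos 0 ('c') with pos 5 ('m'): MISMATCH
  Compare pos 1 ('l') with pos 4 ('p'): MISMATCH
  Compare pos 2 ('o') with pos 3 ('f'): MISMATCH
Result: not a palindrome

0


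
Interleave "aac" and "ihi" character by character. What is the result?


Interleaving "aac" and "ihi":
  Position 0: 'a' from first, 'i' from second => "ai"
  Position 1: 'a' from first, 'h' from second => "ah"
  Position 2: 'c' from first, 'i' from second => "ci"
Result: aiahci

aiahci


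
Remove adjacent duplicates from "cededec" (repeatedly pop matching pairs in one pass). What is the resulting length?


Input: cededec
Stack-based adjacent duplicate removal:
  Read 'c': push. Stack: c
  Read 'e': push. Stack: ce
  Read 'd': push. Stack: ced
  Read 'e': push. Stack: cede
  Read 'd': push. Stack: ceded
  Read 'e': push. Stack: cedede
  Read 'c': push. Stack: cededec
Final stack: "cededec" (length 7)

7


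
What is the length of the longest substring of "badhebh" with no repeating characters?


Input: "badhebh"
Sliding window (track last position of each char):
  Position 0 ('b'): window [0,0] length 1 -- new best
  Position 1 ('a'): window [0,1] length 2 -- new best
  Position 2 ('d'): window [0,2] length 3 -- new best
  Position 3 ('h'): window [0,3] length 4 -- new best
  Position 4 ('e'): window [0,4] length 5 -- new best
  Position 5 ('b'): repeat (last at 0), move window start to 1
  Position 5 ('b'): window [1,5] length 5
  Position 6 ('h'): repeat (last at 3), move window start to 4
  Position 6 ('h'): window [4,6] length 3
Longest substring with no repeats: "badhe" with length 5

5


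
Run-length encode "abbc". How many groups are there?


Input: abbc
Scanning for consecutive runs:
  Group 1: 'a' x 1 (positions 0-0)
  Group 2: 'b' x 2 (positions 1-2)
  Group 3: 'c' x 1 (positions 3-3)
Total groups: 3

3


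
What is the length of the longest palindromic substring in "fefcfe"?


Input: "fefcfe"
Checking substrings for palindromes:
  [1:6] "efcfe" (len 5) => palindrome
  [0:3] "fef" (len 3) => palindrome
  [2:5] "fcf" (len 3) => palindrome
Longest palindromic substring: "efcfe" with length 5

5


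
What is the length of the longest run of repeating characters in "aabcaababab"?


Input: "aabcaababab"
Scanning for longest run:
  Position 1 ('a'): continues run of 'a', length=2
  Position 2 ('b'): new char, reset run to 1
  Position 3 ('c'): new char, reset run to 1
  Position 4 ('a'): new char, reset run to 1
  Position 5 ('a'): continues run of 'a', length=2
  Position 6 ('b'): new char, reset run to 1
  Position 7 ('a'): new char, reset run to 1
  Position 8 ('b'): new char, reset run to 1
  Position 9 ('a'): new char, reset run to 1
  Position 10 ('b'): new char, reset run to 1
Longest run: 'a' with length 2

2


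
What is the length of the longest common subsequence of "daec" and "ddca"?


LCS of "daec" and "ddca"
DP table:
           d    d    c    a
      0    0    0    0    0
  d   0    1    1    1    1
  a   0    1    1    1    2
  e   0    1    1    1    2
  c   0    1    1    2    2
LCS length = dp[4][4] = 2

2


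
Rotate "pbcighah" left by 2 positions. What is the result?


Input: "pbcighah", rotate left by 2
First 2 characters: "pb"
Remaining characters: "cighah"
Concatenate remaining + first: "cighah" + "pb" = "cighahpb"

cighahpb


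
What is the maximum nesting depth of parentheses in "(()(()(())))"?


Input: "(()(()(())))"
Tracking depth:
  Position 0 '(': depth becomes 1
  Position 1 '(': depth becomes 2
  Position 2 ')': depth becomes 1
  Position 3 '(': depth becomes 2
  Position 4 '(': depth becomes 3
  Position 5 ')': depth becomes 2
  Position 6 '(': depth becomes 3
  Position 7 '(': depth becomes 4
  Position 8 ')': depth becomes 3
  Position 9 ')': depth becomes 2
  Position 10 ')': depth becomes 1
  Position 11 ')': depth becomes 0
Maximum depth reached: 4

4


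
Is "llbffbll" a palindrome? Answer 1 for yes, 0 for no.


Input: llbffbll
Reversed: llbffbll
  Compare pos 0 ('l') with pos 7 ('l'): match
  Compare pos 1 ('l') with pos 6 ('l'): match
  Compare pos 2 ('b') with pos 5 ('b'): match
  Compare pos 3 ('f') with pos 4 ('f'): match
Result: palindrome

1


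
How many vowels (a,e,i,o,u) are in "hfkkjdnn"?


Input: hfkkjdnn
Checking each character:
  'h' at position 0: consonant
  'f' at position 1: consonant
  'k' at position 2: consonant
  'k' at position 3: consonant
  'j' at position 4: consonant
  'd' at position 5: consonant
  'n' at position 6: consonant
  'n' at position 7: consonant
Total vowels: 0

0


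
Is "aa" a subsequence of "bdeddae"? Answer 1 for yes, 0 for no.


Check if "aa" is a subsequence of "bdeddae"
Greedy scan:
  Position 0 ('b'): no match needed
  Position 1 ('d'): no match needed
  Position 2 ('e'): no match needed
  Position 3 ('d'): no match needed
  Position 4 ('d'): no match needed
  Position 5 ('a'): matches sub[0] = 'a'
  Position 6 ('e'): no match needed
Only matched 1/2 characters => not a subsequence

0


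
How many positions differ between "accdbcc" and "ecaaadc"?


Comparing "accdbcc" and "ecaaadc" position by position:
  Position 0: 'a' vs 'e' => DIFFER
  Position 1: 'c' vs 'c' => same
  Position 2: 'c' vs 'a' => DIFFER
  Position 3: 'd' vs 'a' => DIFFER
  Position 4: 'b' vs 'a' => DIFFER
  Position 5: 'c' vs 'd' => DIFFER
  Position 6: 'c' vs 'c' => same
Positions that differ: 5

5


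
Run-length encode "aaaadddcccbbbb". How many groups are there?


Input: aaaadddcccbbbb
Scanning for consecutive runs:
  Group 1: 'a' x 4 (positions 0-3)
  Group 2: 'd' x 3 (positions 4-6)
  Group 3: 'c' x 3 (positions 7-9)
  Group 4: 'b' x 4 (positions 10-13)
Total groups: 4

4


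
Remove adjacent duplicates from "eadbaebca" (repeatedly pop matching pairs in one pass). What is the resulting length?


Input: eadbaebca
Stack-based adjacent duplicate removal:
  Read 'e': push. Stack: e
  Read 'a': push. Stack: ea
  Read 'd': push. Stack: ead
  Read 'b': push. Stack: eadb
  Read 'a': push. Stack: eadba
  Read 'e': push. Stack: eadbae
  Read 'b': push. Stack: eadbaeb
  Read 'c': push. Stack: eadbaebc
  Read 'a': push. Stack: eadbaebca
Final stack: "eadbaebca" (length 9)

9


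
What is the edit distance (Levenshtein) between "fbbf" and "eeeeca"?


Computing edit distance: "fbbf" -> "eeeeca"
DP table:
           e    e    e    e    c    a
      0    1    2    3    4    5    6
  f   1    1    2    3    4    5    6
  b   2    2    2    3    4    5    6
  b   3    3    3    3    4    5    6
  f   4    4    4    4    4    5    6
Edit distance = dp[4][6] = 6

6


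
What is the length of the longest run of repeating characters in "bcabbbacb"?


Input: "bcabbbacb"
Scanning for longest run:
  Position 1 ('c'): new char, reset run to 1
  Position 2 ('a'): new char, reset run to 1
  Position 3 ('b'): new char, reset run to 1
  Position 4 ('b'): continues run of 'b', length=2
  Position 5 ('b'): continues run of 'b', length=3
  Position 6 ('a'): new char, reset run to 1
  Position 7 ('c'): new char, reset run to 1
  Position 8 ('b'): new char, reset run to 1
Longest run: 'b' with length 3

3


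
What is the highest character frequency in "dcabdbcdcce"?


Input: dcabdbcdcce
Character counts:
  'a': 1
  'b': 2
  'c': 4
  'd': 3
  'e': 1
Maximum frequency: 4

4


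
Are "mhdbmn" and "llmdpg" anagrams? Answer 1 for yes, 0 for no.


Strings: "mhdbmn", "llmdpg"
Sorted first:  bdhmmn
Sorted second: dgllmp
Differ at position 0: 'b' vs 'd' => not anagrams

0


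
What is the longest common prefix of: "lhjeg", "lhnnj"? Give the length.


Words: lhjeg, lhnnj
  Position 0: all 'l' => match
  Position 1: all 'h' => match
  Position 2: ('j', 'n') => mismatch, stop
LCP = "lh" (length 2)

2


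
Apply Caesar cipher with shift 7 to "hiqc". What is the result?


Caesar cipher: shift "hiqc" by 7
  'h' (pos 7) + 7 = pos 14 = 'o'
  'i' (pos 8) + 7 = pos 15 = 'p'
  'q' (pos 16) + 7 = pos 23 = 'x'
  'c' (pos 2) + 7 = pos 9 = 'j'
Result: opxj

opxj


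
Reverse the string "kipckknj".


Input: kipckknj
Reading characters right to left:
  Position 7: 'j'
  Position 6: 'n'
  Position 5: 'k'
  Position 4: 'k'
  Position 3: 'c'
  Position 2: 'p'
  Position 1: 'i'
  Position 0: 'k'
Reversed: jnkkcpik

jnkkcpik


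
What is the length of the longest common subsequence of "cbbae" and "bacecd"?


LCS of "cbbae" and "bacecd"
DP table:
           b    a    c    e    c    d
      0    0    0    0    0    0    0
  c   0    0    0    1    1    1    1
  b   0    1    1    1    1    1    1
  b   0    1    1    1    1    1    1
  a   0    1    2    2    2    2    2
  e   0    1    2    2    3    3    3
LCS length = dp[5][6] = 3

3


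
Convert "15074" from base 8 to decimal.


Input: "15074" in base 8
Positional expansion:
  Digit '1' (value 1) x 8^4 = 4096
  Digit '5' (value 5) x 8^3 = 2560
  Digit '0' (value 0) x 8^2 = 0
  Digit '7' (value 7) x 8^1 = 56
  Digit '4' (value 4) x 8^0 = 4
Sum = 6716

6716


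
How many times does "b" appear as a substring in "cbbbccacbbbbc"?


Searching for "b" in "cbbbccacbbbbc"
Scanning each position:
  Position 0: "c" => no
  Position 1: "b" => MATCH
  Position 2: "b" => MATCH
  Position 3: "b" => MATCH
  Position 4: "c" => no
  Position 5: "c" => no
  Position 6: "a" => no
  Position 7: "c" => no
  Position 8: "b" => MATCH
  Position 9: "b" => MATCH
  Position 10: "b" => MATCH
  Position 11: "b" => MATCH
  Position 12: "c" => no
Total occurrences: 7

7


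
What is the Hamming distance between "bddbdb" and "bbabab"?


Comparing "bddbdb" and "bbabab" position by position:
  Position 0: 'b' vs 'b' => same
  Position 1: 'd' vs 'b' => differ
  Position 2: 'd' vs 'a' => differ
  Position 3: 'b' vs 'b' => same
  Position 4: 'd' vs 'a' => differ
  Position 5: 'b' vs 'b' => same
Total differences (Hamming distance): 3

3


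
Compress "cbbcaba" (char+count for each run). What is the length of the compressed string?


Input: cbbcaba
Runs:
  'c' x 1 => "c1"
  'b' x 2 => "b2"
  'c' x 1 => "c1"
  'a' x 1 => "a1"
  'b' x 1 => "b1"
  'a' x 1 => "a1"
Compressed: "c1b2c1a1b1a1"
Compressed length: 12

12


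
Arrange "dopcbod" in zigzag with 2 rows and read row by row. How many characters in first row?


Zigzag "dopcbod" into 2 rows:
Placing characters:
  'd' => row 0
  'o' => row 1
  'p' => row 0
  'c' => row 1
  'b' => row 0
  'o' => row 1
  'd' => row 0
Rows:
  Row 0: "dpbd"
  Row 1: "oco"
First row length: 4

4


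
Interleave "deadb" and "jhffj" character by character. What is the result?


Interleaving "deadb" and "jhffj":
  Position 0: 'd' from first, 'j' from second => "dj"
  Position 1: 'e' from first, 'h' from second => "eh"
  Position 2: 'a' from first, 'f' from second => "af"
  Position 3: 'd' from first, 'f' from second => "df"
  Position 4: 'b' from first, 'j' from second => "bj"
Result: djehafdfbj

djehafdfbj


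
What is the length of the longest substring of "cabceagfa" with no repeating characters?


Input: "cabceagfa"
Sliding window (track last position of each char):
  Position 0 ('c'): window [0,0] length 1 -- new best
  Position 1 ('a'): window [0,1] length 2 -- new best
  Position 2 ('b'): window [0,2] length 3 -- new best
  Position 3 ('c'): repeat (last at 0), move window start to 1
  Position 3 ('c'): window [1,3] length 3
  Position 4 ('e'): window [1,4] length 4 -- new best
  Position 5 ('a'): repeat (last at 1), move window start to 2
  Position 5 ('a'): window [2,5] length 4
  Position 6 ('g'): window [2,6] length 5 -- new best
  Position 7 ('f'): window [2,7] length 6 -- new best
  Position 8 ('a'): repeat (last at 5), move window start to 6
  Position 8 ('a'): window [6,8] length 3
Longest substring with no repeats: "bceagf" with length 6

6


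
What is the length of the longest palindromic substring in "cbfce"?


Input: "cbfce"
Checking substrings for palindromes:
  No multi-char palindromic substrings found
Longest palindromic substring: "c" with length 1

1


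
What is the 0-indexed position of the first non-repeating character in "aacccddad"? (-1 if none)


Input: aacccddad
Character frequencies:
  'a': 3
  'c': 3
  'd': 3
Scanning left to right for freq == 1:
  Position 0 ('a'): freq=3, skip
  Position 1 ('a'): freq=3, skip
  Position 2 ('c'): freq=3, skip
  Position 3 ('c'): freq=3, skip
  Position 4 ('c'): freq=3, skip
  Position 5 ('d'): freq=3, skip
  Position 6 ('d'): freq=3, skip
  Position 7 ('a'): freq=3, skip
  Position 8 ('d'): freq=3, skip
  No unique character found => answer = -1

-1


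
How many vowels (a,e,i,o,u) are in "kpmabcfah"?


Input: kpmabcfah
Checking each character:
  'k' at position 0: consonant
  'p' at position 1: consonant
  'm' at position 2: consonant
  'a' at position 3: vowel (running total: 1)
  'b' at position 4: consonant
  'c' at position 5: consonant
  'f' at position 6: consonant
  'a' at position 7: vowel (running total: 2)
  'h' at position 8: consonant
Total vowels: 2

2


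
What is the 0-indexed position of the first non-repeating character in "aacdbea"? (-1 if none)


Input: aacdbea
Character frequencies:
  'a': 3
  'b': 1
  'c': 1
  'd': 1
  'e': 1
Scanning left to right for freq == 1:
  Position 0 ('a'): freq=3, skip
  Position 1 ('a'): freq=3, skip
  Position 2 ('c'): unique! => answer = 2

2


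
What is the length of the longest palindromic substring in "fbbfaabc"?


Input: "fbbfaabc"
Checking substrings for palindromes:
  [0:4] "fbbf" (len 4) => palindrome
  [1:3] "bb" (len 2) => palindrome
  [4:6] "aa" (len 2) => palindrome
Longest palindromic substring: "fbbf" with length 4

4


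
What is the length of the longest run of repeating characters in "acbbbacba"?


Input: "acbbbacba"
Scanning for longest run:
  Position 1 ('c'): new char, reset run to 1
  Position 2 ('b'): new char, reset run to 1
  Position 3 ('b'): continues run of 'b', length=2
  Position 4 ('b'): continues run of 'b', length=3
  Position 5 ('a'): new char, reset run to 1
  Position 6 ('c'): new char, reset run to 1
  Position 7 ('b'): new char, reset run to 1
  Position 8 ('a'): new char, reset run to 1
Longest run: 'b' with length 3

3


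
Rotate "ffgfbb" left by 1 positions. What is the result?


Input: "ffgfbb", rotate left by 1
First 1 characters: "f"
Remaining characters: "fgfbb"
Concatenate remaining + first: "fgfbb" + "f" = "fgfbbf"

fgfbbf


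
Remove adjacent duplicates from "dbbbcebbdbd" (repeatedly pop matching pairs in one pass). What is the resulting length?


Input: dbbbcebbdbd
Stack-based adjacent duplicate removal:
  Read 'd': push. Stack: d
  Read 'b': push. Stack: db
  Read 'b': matches stack top 'b' => pop. Stack: d
  Read 'b': push. Stack: db
  Read 'c': push. Stack: dbc
  Read 'e': push. Stack: dbce
  Read 'b': push. Stack: dbceb
  Read 'b': matches stack top 'b' => pop. Stack: dbce
  Read 'd': push. Stack: dbced
  Read 'b': push. Stack: dbcedb
  Read 'd': push. Stack: dbcedbd
Final stack: "dbcedbd" (length 7)

7


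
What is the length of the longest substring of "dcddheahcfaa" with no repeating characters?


Input: "dcddheahcfaa"
Sliding window (track last position of each char):
  Position 0 ('d'): window [0,0] length 1 -- new best
  Position 1 ('c'): window [0,1] length 2 -- new best
  Position 2 ('d'): repeat (last at 0), move window start to 1
  Position 2 ('d'): window [1,2] length 2
  Position 3 ('d'): repeat (last at 2), move window start to 3
  Position 3 ('d'): window [3,3] length 1
  Position 4 ('h'): window [3,4] length 2
  Position 5 ('e'): window [3,5] length 3 -- new best
  Position 6 ('a'): window [3,6] length 4 -- new best
  Position 7 ('h'): repeat (last at 4), move window start to 5
  Position 7 ('h'): window [5,7] length 3
  Position 8 ('c'): window [5,8] length 4
  Position 9 ('f'): window [5,9] length 5 -- new best
  Position 10 ('a'): repeat (last at 6), move window start to 7
  Position 10 ('a'): window [7,10] length 4
  Position 11 ('a'): repeat (last at 10), move window start to 11
  Position 11 ('a'): window [11,11] length 1
Longest substring with no repeats: "eahcf" with length 5

5


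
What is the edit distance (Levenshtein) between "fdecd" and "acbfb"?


Computing edit distance: "fdecd" -> "acbfb"
DP table:
           a    c    b    f    b
      0    1    2    3    4    5
  f   1    1    2    3    3    4
  d   2    2    2    3    4    4
  e   3    3    3    3    4    5
  c   4    4    3    4    4    5
  d   5    5    4    4    5    5
Edit distance = dp[5][5] = 5

5


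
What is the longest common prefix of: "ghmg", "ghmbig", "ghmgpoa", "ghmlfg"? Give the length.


Words: ghmg, ghmbig, ghmgpoa, ghmlfg
  Position 0: all 'g' => match
  Position 1: all 'h' => match
  Position 2: all 'm' => match
  Position 3: ('g', 'b', 'g', 'l') => mismatch, stop
LCP = "ghm" (length 3)

3


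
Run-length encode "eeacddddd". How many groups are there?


Input: eeacddddd
Scanning for consecutive runs:
  Group 1: 'e' x 2 (positions 0-1)
  Group 2: 'a' x 1 (positions 2-2)
  Group 3: 'c' x 1 (positions 3-3)
  Group 4: 'd' x 5 (positions 4-8)
Total groups: 4

4


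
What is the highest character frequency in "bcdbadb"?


Input: bcdbadb
Character counts:
  'a': 1
  'b': 3
  'c': 1
  'd': 2
Maximum frequency: 3

3


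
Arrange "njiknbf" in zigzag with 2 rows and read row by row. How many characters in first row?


Zigzag "njiknbf" into 2 rows:
Placing characters:
  'n' => row 0
  'j' => row 1
  'i' => row 0
  'k' => row 1
  'n' => row 0
  'b' => row 1
  'f' => row 0
Rows:
  Row 0: "ninf"
  Row 1: "jkb"
First row length: 4

4


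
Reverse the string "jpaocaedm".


Input: jpaocaedm
Reading characters right to left:
  Position 8: 'm'
  Position 7: 'd'
  Position 6: 'e'
  Position 5: 'a'
  Position 4: 'c'
  Position 3: 'o'
  Position 2: 'a'
  Position 1: 'p'
  Position 0: 'j'
Reversed: mdeacoapj

mdeacoapj


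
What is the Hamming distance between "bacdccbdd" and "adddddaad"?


Comparing "bacdccbdd" and "adddddaad" position by position:
  Position 0: 'b' vs 'a' => differ
  Position 1: 'a' vs 'd' => differ
  Position 2: 'c' vs 'd' => differ
  Position 3: 'd' vs 'd' => same
  Position 4: 'c' vs 'd' => differ
  Position 5: 'c' vs 'd' => differ
  Position 6: 'b' vs 'a' => differ
  Position 7: 'd' vs 'a' => differ
  Position 8: 'd' vs 'd' => same
Total differences (Hamming distance): 7

7


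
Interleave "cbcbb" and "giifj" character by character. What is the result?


Interleaving "cbcbb" and "giifj":
  Position 0: 'c' from first, 'g' from second => "cg"
  Position 1: 'b' from first, 'i' from second => "bi"
  Position 2: 'c' from first, 'i' from second => "ci"
  Position 3: 'b' from first, 'f' from second => "bf"
  Position 4: 'b' from first, 'j' from second => "bj"
Result: cgbicibfbj

cgbicibfbj


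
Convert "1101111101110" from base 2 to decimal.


Input: "1101111101110" in base 2
Positional expansion:
  Digit '1' (value 1) x 2^12 = 4096
  Digit '1' (value 1) x 2^11 = 2048
  Digit '0' (value 0) x 2^10 = 0
  Digit '1' (value 1) x 2^9 = 512
  Digit '1' (value 1) x 2^8 = 256
  Digit '1' (value 1) x 2^7 = 128
  Digit '1' (value 1) x 2^6 = 64
  Digit '1' (value 1) x 2^5 = 32
  Digit '0' (value 0) x 2^4 = 0
  Digit '1' (value 1) x 2^3 = 8
  Digit '1' (value 1) x 2^2 = 4
  Digit '1' (value 1) x 2^1 = 2
  Digit '0' (value 0) x 2^0 = 0
Sum = 7150

7150


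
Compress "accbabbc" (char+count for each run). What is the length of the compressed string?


Input: accbabbc
Runs:
  'a' x 1 => "a1"
  'c' x 2 => "c2"
  'b' x 1 => "b1"
  'a' x 1 => "a1"
  'b' x 2 => "b2"
  'c' x 1 => "c1"
Compressed: "a1c2b1a1b2c1"
Compressed length: 12

12


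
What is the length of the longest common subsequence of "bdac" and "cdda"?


LCS of "bdac" and "cdda"
DP table:
           c    d    d    a
      0    0    0    0    0
  b   0    0    0    0    0
  d   0    0    1    1    1
  a   0    0    1    1    2
  c   0    1    1    1    2
LCS length = dp[4][4] = 2

2


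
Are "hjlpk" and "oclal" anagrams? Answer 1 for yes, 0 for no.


Strings: "hjlpk", "oclal"
Sorted first:  hjklp
Sorted second: acllo
Differ at position 0: 'h' vs 'a' => not anagrams

0


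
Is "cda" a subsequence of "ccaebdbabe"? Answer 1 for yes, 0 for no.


Check if "cda" is a subsequence of "ccaebdbabe"
Greedy scan:
  Position 0 ('c'): matches sub[0] = 'c'
  Position 1 ('c'): no match needed
  Position 2 ('a'): no match needed
  Position 3 ('e'): no match needed
  Position 4 ('b'): no match needed
  Position 5 ('d'): matches sub[1] = 'd'
  Position 6 ('b'): no match needed
  Position 7 ('a'): matches sub[2] = 'a'
  Position 8 ('b'): no match needed
  Position 9 ('e'): no match needed
All 3 characters matched => is a subsequence

1


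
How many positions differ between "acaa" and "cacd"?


Comparing "acaa" and "cacd" position by position:
  Position 0: 'a' vs 'c' => DIFFER
  Position 1: 'c' vs 'a' => DIFFER
  Position 2: 'a' vs 'c' => DIFFER
  Position 3: 'a' vs 'd' => DIFFER
Positions that differ: 4

4


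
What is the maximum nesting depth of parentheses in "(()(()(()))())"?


Input: "(()(()(()))())"
Tracking depth:
  Position 0 '(': depth becomes 1
  Position 1 '(': depth becomes 2
  Position 2 ')': depth becomes 1
  Position 3 '(': depth becomes 2
  Position 4 '(': depth becomes 3
  Position 5 ')': depth becomes 2
  Position 6 '(': depth becomes 3
  Position 7 '(': depth becomes 4
  Position 8 ')': depth becomes 3
  Position 9 ')': depth becomes 2
  Position 10 ')': depth becomes 1
  Position 11 '(': depth becomes 2
  Position 12 ')': depth becomes 1
  Position 13 ')': depth becomes 0
Maximum depth reached: 4

4


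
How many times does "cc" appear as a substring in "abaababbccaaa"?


Searching for "cc" in "abaababbccaaa"
Scanning each position:
  Position 0: "ab" => no
  Position 1: "ba" => no
  Position 2: "aa" => no
  Position 3: "ab" => no
  Position 4: "ba" => no
  Position 5: "ab" => no
  Position 6: "bb" => no
  Position 7: "bc" => no
  Position 8: "cc" => MATCH
  Position 9: "ca" => no
  Position 10: "aa" => no
  Position 11: "aa" => no
Total occurrences: 1

1


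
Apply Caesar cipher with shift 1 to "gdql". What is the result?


Caesar cipher: shift "gdql" by 1
  'g' (pos 6) + 1 = pos 7 = 'h'
  'd' (pos 3) + 1 = pos 4 = 'e'
  'q' (pos 16) + 1 = pos 17 = 'r'
  'l' (pos 11) + 1 = pos 12 = 'm'
Result: herm

herm


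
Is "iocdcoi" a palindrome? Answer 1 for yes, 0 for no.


Input: iocdcoi
Reversed: iocdcoi
  Compare pos 0 ('i') with pos 6 ('i'): match
  Compare pos 1 ('o') with pos 5 ('o'): match
  Compare pos 2 ('c') with pos 4 ('c'): match
Result: palindrome

1


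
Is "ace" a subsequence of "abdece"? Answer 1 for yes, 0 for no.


Check if "ace" is a subsequence of "abdece"
Greedy scan:
  Position 0 ('a'): matches sub[0] = 'a'
  Position 1 ('b'): no match needed
  Position 2 ('d'): no match needed
  Position 3 ('e'): no match needed
  Position 4 ('c'): matches sub[1] = 'c'
  Position 5 ('e'): matches sub[2] = 'e'
All 3 characters matched => is a subsequence

1


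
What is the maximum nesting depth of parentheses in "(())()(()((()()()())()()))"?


Input: "(())()(()((()()()())()()))"
Tracking depth:
  Position 0 '(': depth becomes 1
  Position 1 '(': depth becomes 2
  Position 2 ')': depth becomes 1
  Position 3 ')': depth becomes 0
  Position 4 '(': depth becomes 1
  Position 5 ')': depth becomes 0
  Position 6 '(': depth becomes 1
  Position 7 '(': depth becomes 2
  Position 8 ')': depth becomes 1
  Position 9 '(': depth becomes 2
  Position 10 '(': depth becomes 3
  Position 11 '(': depth becomes 4
  Position 12 ')': depth becomes 3
  Position 13 '(': depth becomes 4
  Position 14 ')': depth becomes 3
  Position 15 '(': depth becomes 4
  Position 16 ')': depth becomes 3
  Position 17 '(': depth becomes 4
  Position 18 ')': depth becomes 3
  Position 19 ')': depth becomes 2
  Position 20 '(': depth becomes 3
  Position 21 ')': depth becomes 2
  Position 22 '(': depth becomes 3
  Position 23 ')': depth becomes 2
  Position 24 ')': depth becomes 1
  Position 25 ')': depth becomes 0
Maximum depth reached: 4

4


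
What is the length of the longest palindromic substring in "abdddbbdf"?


Input: "abdddbbdf"
Checking substrings for palindromes:
  [1:6] "bdddb" (len 5) => palindrome
  [4:8] "dbbd" (len 4) => palindrome
  [2:5] "ddd" (len 3) => palindrome
  [2:4] "dd" (len 2) => palindrome
  [3:5] "dd" (len 2) => palindrome
  [5:7] "bb" (len 2) => palindrome
Longest palindromic substring: "bdddb" with length 5

5


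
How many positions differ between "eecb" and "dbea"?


Comparing "eecb" and "dbea" position by position:
  Position 0: 'e' vs 'd' => DIFFER
  Position 1: 'e' vs 'b' => DIFFER
  Position 2: 'c' vs 'e' => DIFFER
  Position 3: 'b' vs 'a' => DIFFER
Positions that differ: 4

4


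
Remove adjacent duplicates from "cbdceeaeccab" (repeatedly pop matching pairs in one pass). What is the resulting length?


Input: cbdceeaeccab
Stack-based adjacent duplicate removal:
  Read 'c': push. Stack: c
  Read 'b': push. Stack: cb
  Read 'd': push. Stack: cbd
  Read 'c': push. Stack: cbdc
  Read 'e': push. Stack: cbdce
  Read 'e': matches stack top 'e' => pop. Stack: cbdc
  Read 'a': push. Stack: cbdca
  Read 'e': push. Stack: cbdcae
  Read 'c': push. Stack: cbdcaec
  Read 'c': matches stack top 'c' => pop. Stack: cbdcae
  Read 'a': push. Stack: cbdcaea
  Read 'b': push. Stack: cbdcaeab
Final stack: "cbdcaeab" (length 8)

8


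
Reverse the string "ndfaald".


Input: ndfaald
Reading characters right to left:
  Position 6: 'd'
  Position 5: 'l'
  Position 4: 'a'
  Position 3: 'a'
  Position 2: 'f'
  Position 1: 'd'
  Position 0: 'n'
Reversed: dlaafdn

dlaafdn


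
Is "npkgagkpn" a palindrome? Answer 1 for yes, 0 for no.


Input: npkgagkpn
Reversed: npkgagkpn
  Compare pos 0 ('n') with pos 8 ('n'): match
  Compare pos 1 ('p') with pos 7 ('p'): match
  Compare pos 2 ('k') with pos 6 ('k'): match
  Compare pos 3 ('g') with pos 5 ('g'): match
Result: palindrome

1


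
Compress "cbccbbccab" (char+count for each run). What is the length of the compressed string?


Input: cbccbbccab
Runs:
  'c' x 1 => "c1"
  'b' x 1 => "b1"
  'c' x 2 => "c2"
  'b' x 2 => "b2"
  'c' x 2 => "c2"
  'a' x 1 => "a1"
  'b' x 1 => "b1"
Compressed: "c1b1c2b2c2a1b1"
Compressed length: 14

14


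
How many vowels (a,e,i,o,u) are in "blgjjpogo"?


Input: blgjjpogo
Checking each character:
  'b' at position 0: consonant
  'l' at position 1: consonant
  'g' at position 2: consonant
  'j' at position 3: consonant
  'j' at position 4: consonant
  'p' at position 5: consonant
  'o' at position 6: vowel (running total: 1)
  'g' at position 7: consonant
  'o' at position 8: vowel (running total: 2)
Total vowels: 2

2


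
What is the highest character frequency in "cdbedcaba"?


Input: cdbedcaba
Character counts:
  'a': 2
  'b': 2
  'c': 2
  'd': 2
  'e': 1
Maximum frequency: 2

2


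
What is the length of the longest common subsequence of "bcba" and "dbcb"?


LCS of "bcba" and "dbcb"
DP table:
           d    b    c    b
      0    0    0    0    0
  b   0    0    1    1    1
  c   0    0    1    2    2
  b   0    0    1    2    3
  a   0    0    1    2    3
LCS length = dp[4][4] = 3

3


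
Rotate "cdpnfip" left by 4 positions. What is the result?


Input: "cdpnfip", rotate left by 4
First 4 characters: "cdpn"
Remaining characters: "fip"
Concatenate remaining + first: "fip" + "cdpn" = "fipcdpn"

fipcdpn


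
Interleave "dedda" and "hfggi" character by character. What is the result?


Interleaving "dedda" and "hfggi":
  Position 0: 'd' from first, 'h' from second => "dh"
  Position 1: 'e' from first, 'f' from second => "ef"
  Position 2: 'd' from first, 'g' from second => "dg"
  Position 3: 'd' from first, 'g' from second => "dg"
  Position 4: 'a' from first, 'i' from second => "ai"
Result: dhefdgdgai

dhefdgdgai


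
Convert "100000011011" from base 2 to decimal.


Input: "100000011011" in base 2
Positional expansion:
  Digit '1' (value 1) x 2^11 = 2048
  Digit '0' (value 0) x 2^10 = 0
  Digit '0' (value 0) x 2^9 = 0
  Digit '0' (value 0) x 2^8 = 0
  Digit '0' (value 0) x 2^7 = 0
  Digit '0' (value 0) x 2^6 = 0
  Digit '0' (value 0) x 2^5 = 0
  Digit '1' (value 1) x 2^4 = 16
  Digit '1' (value 1) x 2^3 = 8
  Digit '0' (value 0) x 2^2 = 0
  Digit '1' (value 1) x 2^1 = 2
  Digit '1' (value 1) x 2^0 = 1
Sum = 2075

2075


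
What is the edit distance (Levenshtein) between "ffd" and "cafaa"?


Computing edit distance: "ffd" -> "cafaa"
DP table:
           c    a    f    a    a
      0    1    2    3    4    5
  f   1    1    2    2    3    4
  f   2    2    2    2    3    4
  d   3    3    3    3    3    4
Edit distance = dp[3][5] = 4

4


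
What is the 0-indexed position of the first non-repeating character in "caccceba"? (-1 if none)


Input: caccceba
Character frequencies:
  'a': 2
  'b': 1
  'c': 4
  'e': 1
Scanning left to right for freq == 1:
  Position 0 ('c'): freq=4, skip
  Position 1 ('a'): freq=2, skip
  Position 2 ('c'): freq=4, skip
  Position 3 ('c'): freq=4, skip
  Position 4 ('c'): freq=4, skip
  Position 5 ('e'): unique! => answer = 5

5


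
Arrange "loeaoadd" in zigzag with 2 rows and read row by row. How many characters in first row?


Zigzag "loeaoadd" into 2 rows:
Placing characters:
  'l' => row 0
  'o' => row 1
  'e' => row 0
  'a' => row 1
  'o' => row 0
  'a' => row 1
  'd' => row 0
  'd' => row 1
Rows:
  Row 0: "leod"
  Row 1: "oaad"
First row length: 4

4


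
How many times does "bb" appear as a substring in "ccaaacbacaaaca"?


Searching for "bb" in "ccaaacbacaaaca"
Scanning each position:
  Position 0: "cc" => no
  Position 1: "ca" => no
  Position 2: "aa" => no
  Position 3: "aa" => no
  Position 4: "ac" => no
  Position 5: "cb" => no
  Position 6: "ba" => no
  Position 7: "ac" => no
  Position 8: "ca" => no
  Position 9: "aa" => no
  Position 10: "aa" => no
  Position 11: "ac" => no
  Position 12: "ca" => no
Total occurrences: 0

0
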